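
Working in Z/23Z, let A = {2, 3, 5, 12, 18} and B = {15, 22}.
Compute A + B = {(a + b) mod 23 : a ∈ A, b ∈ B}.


Work in Z/23Z: reduce every sum a + b modulo 23.
Enumerate all 10 pairs:
a = 2: 2+15=17, 2+22=1
a = 3: 3+15=18, 3+22=2
a = 5: 5+15=20, 5+22=4
a = 12: 12+15=4, 12+22=11
a = 18: 18+15=10, 18+22=17
Distinct residues collected: {1, 2, 4, 10, 11, 17, 18, 20}
|A + B| = 8 (out of 23 total residues).

A + B = {1, 2, 4, 10, 11, 17, 18, 20}


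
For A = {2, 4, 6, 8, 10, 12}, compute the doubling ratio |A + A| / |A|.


|A| = 6.
Compute A + A by enumerating all 36 pairs.
A + A = {4, 6, 8, 10, 12, 14, 16, 18, 20, 22, 24}, so |A + A| = 11.
K = |A + A| / |A| = 11/6 (already in lowest terms) ≈ 1.8333.
Reference: AP of size 6 gives K = 11/6 ≈ 1.8333; a fully generic set of size 6 gives K ≈ 3.5000.

|A| = 6, |A + A| = 11, K = 11/6.


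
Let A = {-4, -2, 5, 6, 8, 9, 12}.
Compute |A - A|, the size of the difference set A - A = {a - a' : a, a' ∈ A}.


A - A = {a - a' : a, a' ∈ A}; |A| = 7.
Bounds: 2|A|-1 ≤ |A - A| ≤ |A|² - |A| + 1, i.e. 13 ≤ |A - A| ≤ 43.
Note: 0 ∈ A - A always (from a - a). The set is symmetric: if d ∈ A - A then -d ∈ A - A.
Enumerate nonzero differences d = a - a' with a > a' (then include -d):
Positive differences: {1, 2, 3, 4, 6, 7, 8, 9, 10, 11, 12, 13, 14, 16}
Full difference set: {0} ∪ (positive diffs) ∪ (negative diffs).
|A - A| = 1 + 2·14 = 29 (matches direct enumeration: 29).

|A - A| = 29


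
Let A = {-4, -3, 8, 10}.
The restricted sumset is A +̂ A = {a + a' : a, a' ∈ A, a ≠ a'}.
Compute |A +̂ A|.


Restricted sumset: A +̂ A = {a + a' : a ∈ A, a' ∈ A, a ≠ a'}.
Equivalently, take A + A and drop any sum 2a that is achievable ONLY as a + a for a ∈ A (i.e. sums representable only with equal summands).
Enumerate pairs (a, a') with a < a' (symmetric, so each unordered pair gives one sum; this covers all a ≠ a'):
  -4 + -3 = -7
  -4 + 8 = 4
  -4 + 10 = 6
  -3 + 8 = 5
  -3 + 10 = 7
  8 + 10 = 18
Collected distinct sums: {-7, 4, 5, 6, 7, 18}
|A +̂ A| = 6
(Reference bound: |A +̂ A| ≥ 2|A| - 3 for |A| ≥ 2, with |A| = 4 giving ≥ 5.)

|A +̂ A| = 6


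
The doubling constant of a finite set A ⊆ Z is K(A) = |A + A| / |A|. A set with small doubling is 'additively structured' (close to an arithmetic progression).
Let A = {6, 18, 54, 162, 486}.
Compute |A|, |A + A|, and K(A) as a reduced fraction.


|A| = 5.
Compute A + A by enumerating all 25 pairs.
A + A = {12, 24, 36, 60, 72, 108, 168, 180, 216, 324, 492, 504, 540, 648, 972}, so |A + A| = 15.
K = |A + A| / |A| = 15/5 = 3/1 ≈ 3.0000.
Reference: AP of size 5 gives K = 9/5 ≈ 1.8000; a fully generic set of size 5 gives K ≈ 3.0000.

|A| = 5, |A + A| = 15, K = 15/5 = 3/1.


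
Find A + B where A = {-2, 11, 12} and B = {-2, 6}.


A + B = {a + b : a ∈ A, b ∈ B}.
Enumerate all |A|·|B| = 3·2 = 6 pairs (a, b) and collect distinct sums.
a = -2: -2+-2=-4, -2+6=4
a = 11: 11+-2=9, 11+6=17
a = 12: 12+-2=10, 12+6=18
Collecting distinct sums: A + B = {-4, 4, 9, 10, 17, 18}
|A + B| = 6

A + B = {-4, 4, 9, 10, 17, 18}


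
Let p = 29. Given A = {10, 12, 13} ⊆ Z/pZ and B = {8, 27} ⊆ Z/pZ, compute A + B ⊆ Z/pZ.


Work in Z/29Z: reduce every sum a + b modulo 29.
Enumerate all 6 pairs:
a = 10: 10+8=18, 10+27=8
a = 12: 12+8=20, 12+27=10
a = 13: 13+8=21, 13+27=11
Distinct residues collected: {8, 10, 11, 18, 20, 21}
|A + B| = 6 (out of 29 total residues).

A + B = {8, 10, 11, 18, 20, 21}


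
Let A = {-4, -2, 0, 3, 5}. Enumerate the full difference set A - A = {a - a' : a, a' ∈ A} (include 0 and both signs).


A - A = {a - a' : a, a' ∈ A}.
Compute a - a' for each ordered pair (a, a'):
a = -4: -4--4=0, -4--2=-2, -4-0=-4, -4-3=-7, -4-5=-9
a = -2: -2--4=2, -2--2=0, -2-0=-2, -2-3=-5, -2-5=-7
a = 0: 0--4=4, 0--2=2, 0-0=0, 0-3=-3, 0-5=-5
a = 3: 3--4=7, 3--2=5, 3-0=3, 3-3=0, 3-5=-2
a = 5: 5--4=9, 5--2=7, 5-0=5, 5-3=2, 5-5=0
Collecting distinct values (and noting 0 appears from a-a):
A - A = {-9, -7, -5, -4, -3, -2, 0, 2, 3, 4, 5, 7, 9}
|A - A| = 13

A - A = {-9, -7, -5, -4, -3, -2, 0, 2, 3, 4, 5, 7, 9}


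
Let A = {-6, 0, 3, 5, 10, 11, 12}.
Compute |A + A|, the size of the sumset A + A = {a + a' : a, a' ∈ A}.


A + A = {a + a' : a, a' ∈ A}; |A| = 7.
General bounds: 2|A| - 1 ≤ |A + A| ≤ |A|(|A|+1)/2, i.e. 13 ≤ |A + A| ≤ 28.
Lower bound 2|A|-1 is attained iff A is an arithmetic progression.
Enumerate sums a + a' for a ≤ a' (symmetric, so this suffices):
a = -6: -6+-6=-12, -6+0=-6, -6+3=-3, -6+5=-1, -6+10=4, -6+11=5, -6+12=6
a = 0: 0+0=0, 0+3=3, 0+5=5, 0+10=10, 0+11=11, 0+12=12
a = 3: 3+3=6, 3+5=8, 3+10=13, 3+11=14, 3+12=15
a = 5: 5+5=10, 5+10=15, 5+11=16, 5+12=17
a = 10: 10+10=20, 10+11=21, 10+12=22
a = 11: 11+11=22, 11+12=23
a = 12: 12+12=24
Distinct sums: {-12, -6, -3, -1, 0, 3, 4, 5, 6, 8, 10, 11, 12, 13, 14, 15, 16, 17, 20, 21, 22, 23, 24}
|A + A| = 23

|A + A| = 23


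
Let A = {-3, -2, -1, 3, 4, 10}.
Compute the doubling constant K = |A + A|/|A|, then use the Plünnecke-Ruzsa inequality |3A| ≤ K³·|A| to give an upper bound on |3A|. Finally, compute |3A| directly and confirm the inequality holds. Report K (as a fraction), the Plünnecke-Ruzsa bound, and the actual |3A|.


|A| = 6.
Step 1: Compute A + A by enumerating all 36 pairs.
A + A = {-6, -5, -4, -3, -2, 0, 1, 2, 3, 6, 7, 8, 9, 13, 14, 20}, so |A + A| = 16.
Step 2: Doubling constant K = |A + A|/|A| = 16/6 = 16/6 ≈ 2.6667.
Step 3: Plünnecke-Ruzsa gives |3A| ≤ K³·|A| = (2.6667)³ · 6 ≈ 113.7778.
Step 4: Compute 3A = A + A + A directly by enumerating all triples (a,b,c) ∈ A³; |3A| = 30.
Step 5: Check 30 ≤ 113.7778? Yes ✓.

K = 16/6, Plünnecke-Ruzsa bound K³|A| ≈ 113.7778, |3A| = 30, inequality holds.


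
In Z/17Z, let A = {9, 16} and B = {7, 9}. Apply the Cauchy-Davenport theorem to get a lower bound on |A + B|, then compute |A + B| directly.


Cauchy-Davenport: |A + B| ≥ min(p, |A| + |B| - 1) for A, B nonempty in Z/pZ.
|A| = 2, |B| = 2, p = 17.
CD lower bound = min(17, 2 + 2 - 1) = min(17, 3) = 3.
Compute A + B mod 17 directly:
a = 9: 9+7=16, 9+9=1
a = 16: 16+7=6, 16+9=8
A + B = {1, 6, 8, 16}, so |A + B| = 4.
Verify: 4 ≥ 3? Yes ✓.

CD lower bound = 3, actual |A + B| = 4.


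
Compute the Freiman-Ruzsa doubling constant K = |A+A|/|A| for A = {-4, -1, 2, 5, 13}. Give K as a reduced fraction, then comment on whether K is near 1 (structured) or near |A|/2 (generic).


|A| = 5.
Compute A + A by enumerating all 25 pairs.
A + A = {-8, -5, -2, 1, 4, 7, 9, 10, 12, 15, 18, 26}, so |A + A| = 12.
K = |A + A| / |A| = 12/5 (already in lowest terms) ≈ 2.4000.
Reference: AP of size 5 gives K = 9/5 ≈ 1.8000; a fully generic set of size 5 gives K ≈ 3.0000.

|A| = 5, |A + A| = 12, K = 12/5.


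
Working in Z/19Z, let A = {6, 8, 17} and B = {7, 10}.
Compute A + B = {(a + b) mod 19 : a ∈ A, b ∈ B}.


Work in Z/19Z: reduce every sum a + b modulo 19.
Enumerate all 6 pairs:
a = 6: 6+7=13, 6+10=16
a = 8: 8+7=15, 8+10=18
a = 17: 17+7=5, 17+10=8
Distinct residues collected: {5, 8, 13, 15, 16, 18}
|A + B| = 6 (out of 19 total residues).

A + B = {5, 8, 13, 15, 16, 18}


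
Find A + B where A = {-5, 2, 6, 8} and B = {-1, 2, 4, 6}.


A + B = {a + b : a ∈ A, b ∈ B}.
Enumerate all |A|·|B| = 4·4 = 16 pairs (a, b) and collect distinct sums.
a = -5: -5+-1=-6, -5+2=-3, -5+4=-1, -5+6=1
a = 2: 2+-1=1, 2+2=4, 2+4=6, 2+6=8
a = 6: 6+-1=5, 6+2=8, 6+4=10, 6+6=12
a = 8: 8+-1=7, 8+2=10, 8+4=12, 8+6=14
Collecting distinct sums: A + B = {-6, -3, -1, 1, 4, 5, 6, 7, 8, 10, 12, 14}
|A + B| = 12

A + B = {-6, -3, -1, 1, 4, 5, 6, 7, 8, 10, 12, 14}


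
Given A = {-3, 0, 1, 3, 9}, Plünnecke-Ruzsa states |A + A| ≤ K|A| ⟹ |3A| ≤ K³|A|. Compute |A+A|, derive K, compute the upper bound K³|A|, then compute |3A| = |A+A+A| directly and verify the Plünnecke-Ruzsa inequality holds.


|A| = 5.
Step 1: Compute A + A by enumerating all 25 pairs.
A + A = {-6, -3, -2, 0, 1, 2, 3, 4, 6, 9, 10, 12, 18}, so |A + A| = 13.
Step 2: Doubling constant K = |A + A|/|A| = 13/5 = 13/5 ≈ 2.6000.
Step 3: Plünnecke-Ruzsa gives |3A| ≤ K³·|A| = (2.6000)³ · 5 ≈ 87.8800.
Step 4: Compute 3A = A + A + A directly by enumerating all triples (a,b,c) ∈ A³; |3A| = 24.
Step 5: Check 24 ≤ 87.8800? Yes ✓.

K = 13/5, Plünnecke-Ruzsa bound K³|A| ≈ 87.8800, |3A| = 24, inequality holds.


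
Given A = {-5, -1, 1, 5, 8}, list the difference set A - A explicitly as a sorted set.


A - A = {a - a' : a, a' ∈ A}.
Compute a - a' for each ordered pair (a, a'):
a = -5: -5--5=0, -5--1=-4, -5-1=-6, -5-5=-10, -5-8=-13
a = -1: -1--5=4, -1--1=0, -1-1=-2, -1-5=-6, -1-8=-9
a = 1: 1--5=6, 1--1=2, 1-1=0, 1-5=-4, 1-8=-7
a = 5: 5--5=10, 5--1=6, 5-1=4, 5-5=0, 5-8=-3
a = 8: 8--5=13, 8--1=9, 8-1=7, 8-5=3, 8-8=0
Collecting distinct values (and noting 0 appears from a-a):
A - A = {-13, -10, -9, -7, -6, -4, -3, -2, 0, 2, 3, 4, 6, 7, 9, 10, 13}
|A - A| = 17

A - A = {-13, -10, -9, -7, -6, -4, -3, -2, 0, 2, 3, 4, 6, 7, 9, 10, 13}


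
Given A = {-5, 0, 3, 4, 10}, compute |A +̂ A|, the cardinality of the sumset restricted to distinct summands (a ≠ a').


Restricted sumset: A +̂ A = {a + a' : a ∈ A, a' ∈ A, a ≠ a'}.
Equivalently, take A + A and drop any sum 2a that is achievable ONLY as a + a for a ∈ A (i.e. sums representable only with equal summands).
Enumerate pairs (a, a') with a < a' (symmetric, so each unordered pair gives one sum; this covers all a ≠ a'):
  -5 + 0 = -5
  -5 + 3 = -2
  -5 + 4 = -1
  -5 + 10 = 5
  0 + 3 = 3
  0 + 4 = 4
  0 + 10 = 10
  3 + 4 = 7
  3 + 10 = 13
  4 + 10 = 14
Collected distinct sums: {-5, -2, -1, 3, 4, 5, 7, 10, 13, 14}
|A +̂ A| = 10
(Reference bound: |A +̂ A| ≥ 2|A| - 3 for |A| ≥ 2, with |A| = 5 giving ≥ 7.)

|A +̂ A| = 10


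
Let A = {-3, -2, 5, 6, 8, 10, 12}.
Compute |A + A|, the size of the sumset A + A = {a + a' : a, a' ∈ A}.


A + A = {a + a' : a, a' ∈ A}; |A| = 7.
General bounds: 2|A| - 1 ≤ |A + A| ≤ |A|(|A|+1)/2, i.e. 13 ≤ |A + A| ≤ 28.
Lower bound 2|A|-1 is attained iff A is an arithmetic progression.
Enumerate sums a + a' for a ≤ a' (symmetric, so this suffices):
a = -3: -3+-3=-6, -3+-2=-5, -3+5=2, -3+6=3, -3+8=5, -3+10=7, -3+12=9
a = -2: -2+-2=-4, -2+5=3, -2+6=4, -2+8=6, -2+10=8, -2+12=10
a = 5: 5+5=10, 5+6=11, 5+8=13, 5+10=15, 5+12=17
a = 6: 6+6=12, 6+8=14, 6+10=16, 6+12=18
a = 8: 8+8=16, 8+10=18, 8+12=20
a = 10: 10+10=20, 10+12=22
a = 12: 12+12=24
Distinct sums: {-6, -5, -4, 2, 3, 4, 5, 6, 7, 8, 9, 10, 11, 12, 13, 14, 15, 16, 17, 18, 20, 22, 24}
|A + A| = 23

|A + A| = 23


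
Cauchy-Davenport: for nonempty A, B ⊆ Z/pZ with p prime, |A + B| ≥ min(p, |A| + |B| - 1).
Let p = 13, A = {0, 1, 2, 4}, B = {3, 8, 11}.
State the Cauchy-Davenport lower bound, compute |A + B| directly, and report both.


Cauchy-Davenport: |A + B| ≥ min(p, |A| + |B| - 1) for A, B nonempty in Z/pZ.
|A| = 4, |B| = 3, p = 13.
CD lower bound = min(13, 4 + 3 - 1) = min(13, 6) = 6.
Compute A + B mod 13 directly:
a = 0: 0+3=3, 0+8=8, 0+11=11
a = 1: 1+3=4, 1+8=9, 1+11=12
a = 2: 2+3=5, 2+8=10, 2+11=0
a = 4: 4+3=7, 4+8=12, 4+11=2
A + B = {0, 2, 3, 4, 5, 7, 8, 9, 10, 11, 12}, so |A + B| = 11.
Verify: 11 ≥ 6? Yes ✓.

CD lower bound = 6, actual |A + B| = 11.


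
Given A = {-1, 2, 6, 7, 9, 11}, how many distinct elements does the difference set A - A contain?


A - A = {a - a' : a, a' ∈ A}; |A| = 6.
Bounds: 2|A|-1 ≤ |A - A| ≤ |A|² - |A| + 1, i.e. 11 ≤ |A - A| ≤ 31.
Note: 0 ∈ A - A always (from a - a). The set is symmetric: if d ∈ A - A then -d ∈ A - A.
Enumerate nonzero differences d = a - a' with a > a' (then include -d):
Positive differences: {1, 2, 3, 4, 5, 7, 8, 9, 10, 12}
Full difference set: {0} ∪ (positive diffs) ∪ (negative diffs).
|A - A| = 1 + 2·10 = 21 (matches direct enumeration: 21).

|A - A| = 21


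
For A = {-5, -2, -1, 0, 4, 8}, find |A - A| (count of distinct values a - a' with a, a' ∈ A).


A - A = {a - a' : a, a' ∈ A}; |A| = 6.
Bounds: 2|A|-1 ≤ |A - A| ≤ |A|² - |A| + 1, i.e. 11 ≤ |A - A| ≤ 31.
Note: 0 ∈ A - A always (from a - a). The set is symmetric: if d ∈ A - A then -d ∈ A - A.
Enumerate nonzero differences d = a - a' with a > a' (then include -d):
Positive differences: {1, 2, 3, 4, 5, 6, 8, 9, 10, 13}
Full difference set: {0} ∪ (positive diffs) ∪ (negative diffs).
|A - A| = 1 + 2·10 = 21 (matches direct enumeration: 21).

|A - A| = 21


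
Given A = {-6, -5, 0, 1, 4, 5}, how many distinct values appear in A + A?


A + A = {a + a' : a, a' ∈ A}; |A| = 6.
General bounds: 2|A| - 1 ≤ |A + A| ≤ |A|(|A|+1)/2, i.e. 11 ≤ |A + A| ≤ 21.
Lower bound 2|A|-1 is attained iff A is an arithmetic progression.
Enumerate sums a + a' for a ≤ a' (symmetric, so this suffices):
a = -6: -6+-6=-12, -6+-5=-11, -6+0=-6, -6+1=-5, -6+4=-2, -6+5=-1
a = -5: -5+-5=-10, -5+0=-5, -5+1=-4, -5+4=-1, -5+5=0
a = 0: 0+0=0, 0+1=1, 0+4=4, 0+5=5
a = 1: 1+1=2, 1+4=5, 1+5=6
a = 4: 4+4=8, 4+5=9
a = 5: 5+5=10
Distinct sums: {-12, -11, -10, -6, -5, -4, -2, -1, 0, 1, 2, 4, 5, 6, 8, 9, 10}
|A + A| = 17

|A + A| = 17


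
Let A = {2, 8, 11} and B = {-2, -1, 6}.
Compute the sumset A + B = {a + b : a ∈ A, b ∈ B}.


A + B = {a + b : a ∈ A, b ∈ B}.
Enumerate all |A|·|B| = 3·3 = 9 pairs (a, b) and collect distinct sums.
a = 2: 2+-2=0, 2+-1=1, 2+6=8
a = 8: 8+-2=6, 8+-1=7, 8+6=14
a = 11: 11+-2=9, 11+-1=10, 11+6=17
Collecting distinct sums: A + B = {0, 1, 6, 7, 8, 9, 10, 14, 17}
|A + B| = 9

A + B = {0, 1, 6, 7, 8, 9, 10, 14, 17}


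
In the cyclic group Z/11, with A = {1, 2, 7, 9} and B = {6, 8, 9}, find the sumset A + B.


Work in Z/11Z: reduce every sum a + b modulo 11.
Enumerate all 12 pairs:
a = 1: 1+6=7, 1+8=9, 1+9=10
a = 2: 2+6=8, 2+8=10, 2+9=0
a = 7: 7+6=2, 7+8=4, 7+9=5
a = 9: 9+6=4, 9+8=6, 9+9=7
Distinct residues collected: {0, 2, 4, 5, 6, 7, 8, 9, 10}
|A + B| = 9 (out of 11 total residues).

A + B = {0, 2, 4, 5, 6, 7, 8, 9, 10}


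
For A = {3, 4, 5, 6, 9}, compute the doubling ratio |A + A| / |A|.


|A| = 5.
Compute A + A by enumerating all 25 pairs.
A + A = {6, 7, 8, 9, 10, 11, 12, 13, 14, 15, 18}, so |A + A| = 11.
K = |A + A| / |A| = 11/5 (already in lowest terms) ≈ 2.2000.
Reference: AP of size 5 gives K = 9/5 ≈ 1.8000; a fully generic set of size 5 gives K ≈ 3.0000.

|A| = 5, |A + A| = 11, K = 11/5.


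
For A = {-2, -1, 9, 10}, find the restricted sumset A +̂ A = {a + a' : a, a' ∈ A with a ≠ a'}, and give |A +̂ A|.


Restricted sumset: A +̂ A = {a + a' : a ∈ A, a' ∈ A, a ≠ a'}.
Equivalently, take A + A and drop any sum 2a that is achievable ONLY as a + a for a ∈ A (i.e. sums representable only with equal summands).
Enumerate pairs (a, a') with a < a' (symmetric, so each unordered pair gives one sum; this covers all a ≠ a'):
  -2 + -1 = -3
  -2 + 9 = 7
  -2 + 10 = 8
  -1 + 9 = 8
  -1 + 10 = 9
  9 + 10 = 19
Collected distinct sums: {-3, 7, 8, 9, 19}
|A +̂ A| = 5
(Reference bound: |A +̂ A| ≥ 2|A| - 3 for |A| ≥ 2, with |A| = 4 giving ≥ 5.)

|A +̂ A| = 5


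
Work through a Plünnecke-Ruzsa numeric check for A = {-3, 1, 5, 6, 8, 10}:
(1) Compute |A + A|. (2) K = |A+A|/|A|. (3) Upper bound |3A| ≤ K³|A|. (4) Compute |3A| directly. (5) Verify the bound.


|A| = 6.
Step 1: Compute A + A by enumerating all 36 pairs.
A + A = {-6, -2, 2, 3, 5, 6, 7, 9, 10, 11, 12, 13, 14, 15, 16, 18, 20}, so |A + A| = 17.
Step 2: Doubling constant K = |A + A|/|A| = 17/6 = 17/6 ≈ 2.8333.
Step 3: Plünnecke-Ruzsa gives |3A| ≤ K³·|A| = (2.8333)³ · 6 ≈ 136.4722.
Step 4: Compute 3A = A + A + A directly by enumerating all triples (a,b,c) ∈ A³; |3A| = 30.
Step 5: Check 30 ≤ 136.4722? Yes ✓.

K = 17/6, Plünnecke-Ruzsa bound K³|A| ≈ 136.4722, |3A| = 30, inequality holds.


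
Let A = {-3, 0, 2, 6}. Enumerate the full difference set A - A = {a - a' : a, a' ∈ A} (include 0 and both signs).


A - A = {a - a' : a, a' ∈ A}.
Compute a - a' for each ordered pair (a, a'):
a = -3: -3--3=0, -3-0=-3, -3-2=-5, -3-6=-9
a = 0: 0--3=3, 0-0=0, 0-2=-2, 0-6=-6
a = 2: 2--3=5, 2-0=2, 2-2=0, 2-6=-4
a = 6: 6--3=9, 6-0=6, 6-2=4, 6-6=0
Collecting distinct values (and noting 0 appears from a-a):
A - A = {-9, -6, -5, -4, -3, -2, 0, 2, 3, 4, 5, 6, 9}
|A - A| = 13

A - A = {-9, -6, -5, -4, -3, -2, 0, 2, 3, 4, 5, 6, 9}


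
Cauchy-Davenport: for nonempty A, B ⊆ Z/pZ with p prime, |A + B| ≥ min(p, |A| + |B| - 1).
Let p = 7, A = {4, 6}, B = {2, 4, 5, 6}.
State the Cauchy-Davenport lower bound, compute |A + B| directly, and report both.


Cauchy-Davenport: |A + B| ≥ min(p, |A| + |B| - 1) for A, B nonempty in Z/pZ.
|A| = 2, |B| = 4, p = 7.
CD lower bound = min(7, 2 + 4 - 1) = min(7, 5) = 5.
Compute A + B mod 7 directly:
a = 4: 4+2=6, 4+4=1, 4+5=2, 4+6=3
a = 6: 6+2=1, 6+4=3, 6+5=4, 6+6=5
A + B = {1, 2, 3, 4, 5, 6}, so |A + B| = 6.
Verify: 6 ≥ 5? Yes ✓.

CD lower bound = 5, actual |A + B| = 6.


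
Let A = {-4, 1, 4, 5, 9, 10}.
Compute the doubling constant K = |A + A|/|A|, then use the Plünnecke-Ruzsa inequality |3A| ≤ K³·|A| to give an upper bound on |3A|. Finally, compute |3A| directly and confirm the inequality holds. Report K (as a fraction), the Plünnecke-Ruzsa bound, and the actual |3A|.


|A| = 6.
Step 1: Compute A + A by enumerating all 36 pairs.
A + A = {-8, -3, 0, 1, 2, 5, 6, 8, 9, 10, 11, 13, 14, 15, 18, 19, 20}, so |A + A| = 17.
Step 2: Doubling constant K = |A + A|/|A| = 17/6 = 17/6 ≈ 2.8333.
Step 3: Plünnecke-Ruzsa gives |3A| ≤ K³·|A| = (2.8333)³ · 6 ≈ 136.4722.
Step 4: Compute 3A = A + A + A directly by enumerating all triples (a,b,c) ∈ A³; |3A| = 33.
Step 5: Check 33 ≤ 136.4722? Yes ✓.

K = 17/6, Plünnecke-Ruzsa bound K³|A| ≈ 136.4722, |3A| = 33, inequality holds.


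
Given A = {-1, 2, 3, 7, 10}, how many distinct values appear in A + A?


A + A = {a + a' : a, a' ∈ A}; |A| = 5.
General bounds: 2|A| - 1 ≤ |A + A| ≤ |A|(|A|+1)/2, i.e. 9 ≤ |A + A| ≤ 15.
Lower bound 2|A|-1 is attained iff A is an arithmetic progression.
Enumerate sums a + a' for a ≤ a' (symmetric, so this suffices):
a = -1: -1+-1=-2, -1+2=1, -1+3=2, -1+7=6, -1+10=9
a = 2: 2+2=4, 2+3=5, 2+7=9, 2+10=12
a = 3: 3+3=6, 3+7=10, 3+10=13
a = 7: 7+7=14, 7+10=17
a = 10: 10+10=20
Distinct sums: {-2, 1, 2, 4, 5, 6, 9, 10, 12, 13, 14, 17, 20}
|A + A| = 13

|A + A| = 13


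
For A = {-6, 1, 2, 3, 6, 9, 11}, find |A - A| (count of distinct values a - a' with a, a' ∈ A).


A - A = {a - a' : a, a' ∈ A}; |A| = 7.
Bounds: 2|A|-1 ≤ |A - A| ≤ |A|² - |A| + 1, i.e. 13 ≤ |A - A| ≤ 43.
Note: 0 ∈ A - A always (from a - a). The set is symmetric: if d ∈ A - A then -d ∈ A - A.
Enumerate nonzero differences d = a - a' with a > a' (then include -d):
Positive differences: {1, 2, 3, 4, 5, 6, 7, 8, 9, 10, 12, 15, 17}
Full difference set: {0} ∪ (positive diffs) ∪ (negative diffs).
|A - A| = 1 + 2·13 = 27 (matches direct enumeration: 27).

|A - A| = 27


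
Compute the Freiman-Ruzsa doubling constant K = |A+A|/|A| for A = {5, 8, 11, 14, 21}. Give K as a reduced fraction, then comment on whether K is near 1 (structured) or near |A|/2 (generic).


|A| = 5.
Compute A + A by enumerating all 25 pairs.
A + A = {10, 13, 16, 19, 22, 25, 26, 28, 29, 32, 35, 42}, so |A + A| = 12.
K = |A + A| / |A| = 12/5 (already in lowest terms) ≈ 2.4000.
Reference: AP of size 5 gives K = 9/5 ≈ 1.8000; a fully generic set of size 5 gives K ≈ 3.0000.

|A| = 5, |A + A| = 12, K = 12/5.


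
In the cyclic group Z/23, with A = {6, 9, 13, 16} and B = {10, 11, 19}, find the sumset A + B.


Work in Z/23Z: reduce every sum a + b modulo 23.
Enumerate all 12 pairs:
a = 6: 6+10=16, 6+11=17, 6+19=2
a = 9: 9+10=19, 9+11=20, 9+19=5
a = 13: 13+10=0, 13+11=1, 13+19=9
a = 16: 16+10=3, 16+11=4, 16+19=12
Distinct residues collected: {0, 1, 2, 3, 4, 5, 9, 12, 16, 17, 19, 20}
|A + B| = 12 (out of 23 total residues).

A + B = {0, 1, 2, 3, 4, 5, 9, 12, 16, 17, 19, 20}


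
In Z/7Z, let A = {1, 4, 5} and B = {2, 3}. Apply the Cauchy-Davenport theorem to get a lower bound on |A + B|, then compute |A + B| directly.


Cauchy-Davenport: |A + B| ≥ min(p, |A| + |B| - 1) for A, B nonempty in Z/pZ.
|A| = 3, |B| = 2, p = 7.
CD lower bound = min(7, 3 + 2 - 1) = min(7, 4) = 4.
Compute A + B mod 7 directly:
a = 1: 1+2=3, 1+3=4
a = 4: 4+2=6, 4+3=0
a = 5: 5+2=0, 5+3=1
A + B = {0, 1, 3, 4, 6}, so |A + B| = 5.
Verify: 5 ≥ 4? Yes ✓.

CD lower bound = 4, actual |A + B| = 5.


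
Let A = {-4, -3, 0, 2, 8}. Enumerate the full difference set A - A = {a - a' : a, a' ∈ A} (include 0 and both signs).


A - A = {a - a' : a, a' ∈ A}.
Compute a - a' for each ordered pair (a, a'):
a = -4: -4--4=0, -4--3=-1, -4-0=-4, -4-2=-6, -4-8=-12
a = -3: -3--4=1, -3--3=0, -3-0=-3, -3-2=-5, -3-8=-11
a = 0: 0--4=4, 0--3=3, 0-0=0, 0-2=-2, 0-8=-8
a = 2: 2--4=6, 2--3=5, 2-0=2, 2-2=0, 2-8=-6
a = 8: 8--4=12, 8--3=11, 8-0=8, 8-2=6, 8-8=0
Collecting distinct values (and noting 0 appears from a-a):
A - A = {-12, -11, -8, -6, -5, -4, -3, -2, -1, 0, 1, 2, 3, 4, 5, 6, 8, 11, 12}
|A - A| = 19

A - A = {-12, -11, -8, -6, -5, -4, -3, -2, -1, 0, 1, 2, 3, 4, 5, 6, 8, 11, 12}


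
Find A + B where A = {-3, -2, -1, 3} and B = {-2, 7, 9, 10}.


A + B = {a + b : a ∈ A, b ∈ B}.
Enumerate all |A|·|B| = 4·4 = 16 pairs (a, b) and collect distinct sums.
a = -3: -3+-2=-5, -3+7=4, -3+9=6, -3+10=7
a = -2: -2+-2=-4, -2+7=5, -2+9=7, -2+10=8
a = -1: -1+-2=-3, -1+7=6, -1+9=8, -1+10=9
a = 3: 3+-2=1, 3+7=10, 3+9=12, 3+10=13
Collecting distinct sums: A + B = {-5, -4, -3, 1, 4, 5, 6, 7, 8, 9, 10, 12, 13}
|A + B| = 13

A + B = {-5, -4, -3, 1, 4, 5, 6, 7, 8, 9, 10, 12, 13}


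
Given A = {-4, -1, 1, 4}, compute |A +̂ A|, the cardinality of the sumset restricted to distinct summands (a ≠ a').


Restricted sumset: A +̂ A = {a + a' : a ∈ A, a' ∈ A, a ≠ a'}.
Equivalently, take A + A and drop any sum 2a that is achievable ONLY as a + a for a ∈ A (i.e. sums representable only with equal summands).
Enumerate pairs (a, a') with a < a' (symmetric, so each unordered pair gives one sum; this covers all a ≠ a'):
  -4 + -1 = -5
  -4 + 1 = -3
  -4 + 4 = 0
  -1 + 1 = 0
  -1 + 4 = 3
  1 + 4 = 5
Collected distinct sums: {-5, -3, 0, 3, 5}
|A +̂ A| = 5
(Reference bound: |A +̂ A| ≥ 2|A| - 3 for |A| ≥ 2, with |A| = 4 giving ≥ 5.)

|A +̂ A| = 5


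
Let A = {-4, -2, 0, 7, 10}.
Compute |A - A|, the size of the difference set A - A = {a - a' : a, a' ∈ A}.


A - A = {a - a' : a, a' ∈ A}; |A| = 5.
Bounds: 2|A|-1 ≤ |A - A| ≤ |A|² - |A| + 1, i.e. 9 ≤ |A - A| ≤ 21.
Note: 0 ∈ A - A always (from a - a). The set is symmetric: if d ∈ A - A then -d ∈ A - A.
Enumerate nonzero differences d = a - a' with a > a' (then include -d):
Positive differences: {2, 3, 4, 7, 9, 10, 11, 12, 14}
Full difference set: {0} ∪ (positive diffs) ∪ (negative diffs).
|A - A| = 1 + 2·9 = 19 (matches direct enumeration: 19).

|A - A| = 19


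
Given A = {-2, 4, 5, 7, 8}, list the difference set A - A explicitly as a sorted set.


A - A = {a - a' : a, a' ∈ A}.
Compute a - a' for each ordered pair (a, a'):
a = -2: -2--2=0, -2-4=-6, -2-5=-7, -2-7=-9, -2-8=-10
a = 4: 4--2=6, 4-4=0, 4-5=-1, 4-7=-3, 4-8=-4
a = 5: 5--2=7, 5-4=1, 5-5=0, 5-7=-2, 5-8=-3
a = 7: 7--2=9, 7-4=3, 7-5=2, 7-7=0, 7-8=-1
a = 8: 8--2=10, 8-4=4, 8-5=3, 8-7=1, 8-8=0
Collecting distinct values (and noting 0 appears from a-a):
A - A = {-10, -9, -7, -6, -4, -3, -2, -1, 0, 1, 2, 3, 4, 6, 7, 9, 10}
|A - A| = 17

A - A = {-10, -9, -7, -6, -4, -3, -2, -1, 0, 1, 2, 3, 4, 6, 7, 9, 10}


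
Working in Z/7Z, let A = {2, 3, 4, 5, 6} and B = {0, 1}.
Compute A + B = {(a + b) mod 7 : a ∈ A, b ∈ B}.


Work in Z/7Z: reduce every sum a + b modulo 7.
Enumerate all 10 pairs:
a = 2: 2+0=2, 2+1=3
a = 3: 3+0=3, 3+1=4
a = 4: 4+0=4, 4+1=5
a = 5: 5+0=5, 5+1=6
a = 6: 6+0=6, 6+1=0
Distinct residues collected: {0, 2, 3, 4, 5, 6}
|A + B| = 6 (out of 7 total residues).

A + B = {0, 2, 3, 4, 5, 6}


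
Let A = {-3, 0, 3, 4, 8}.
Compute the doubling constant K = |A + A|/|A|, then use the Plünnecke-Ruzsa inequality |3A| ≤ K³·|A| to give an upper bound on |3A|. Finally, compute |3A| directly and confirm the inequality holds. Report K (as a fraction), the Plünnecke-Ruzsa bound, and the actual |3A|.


|A| = 5.
Step 1: Compute A + A by enumerating all 25 pairs.
A + A = {-6, -3, 0, 1, 3, 4, 5, 6, 7, 8, 11, 12, 16}, so |A + A| = 13.
Step 2: Doubling constant K = |A + A|/|A| = 13/5 = 13/5 ≈ 2.6000.
Step 3: Plünnecke-Ruzsa gives |3A| ≤ K³·|A| = (2.6000)³ · 5 ≈ 87.8800.
Step 4: Compute 3A = A + A + A directly by enumerating all triples (a,b,c) ∈ A³; |3A| = 24.
Step 5: Check 24 ≤ 87.8800? Yes ✓.

K = 13/5, Plünnecke-Ruzsa bound K³|A| ≈ 87.8800, |3A| = 24, inequality holds.


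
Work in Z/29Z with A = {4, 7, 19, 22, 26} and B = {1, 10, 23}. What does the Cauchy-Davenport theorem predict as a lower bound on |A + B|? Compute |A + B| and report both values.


Cauchy-Davenport: |A + B| ≥ min(p, |A| + |B| - 1) for A, B nonempty in Z/pZ.
|A| = 5, |B| = 3, p = 29.
CD lower bound = min(29, 5 + 3 - 1) = min(29, 7) = 7.
Compute A + B mod 29 directly:
a = 4: 4+1=5, 4+10=14, 4+23=27
a = 7: 7+1=8, 7+10=17, 7+23=1
a = 19: 19+1=20, 19+10=0, 19+23=13
a = 22: 22+1=23, 22+10=3, 22+23=16
a = 26: 26+1=27, 26+10=7, 26+23=20
A + B = {0, 1, 3, 5, 7, 8, 13, 14, 16, 17, 20, 23, 27}, so |A + B| = 13.
Verify: 13 ≥ 7? Yes ✓.

CD lower bound = 7, actual |A + B| = 13.


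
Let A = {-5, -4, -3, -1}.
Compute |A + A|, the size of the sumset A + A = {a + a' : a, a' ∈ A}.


A + A = {a + a' : a, a' ∈ A}; |A| = 4.
General bounds: 2|A| - 1 ≤ |A + A| ≤ |A|(|A|+1)/2, i.e. 7 ≤ |A + A| ≤ 10.
Lower bound 2|A|-1 is attained iff A is an arithmetic progression.
Enumerate sums a + a' for a ≤ a' (symmetric, so this suffices):
a = -5: -5+-5=-10, -5+-4=-9, -5+-3=-8, -5+-1=-6
a = -4: -4+-4=-8, -4+-3=-7, -4+-1=-5
a = -3: -3+-3=-6, -3+-1=-4
a = -1: -1+-1=-2
Distinct sums: {-10, -9, -8, -7, -6, -5, -4, -2}
|A + A| = 8

|A + A| = 8


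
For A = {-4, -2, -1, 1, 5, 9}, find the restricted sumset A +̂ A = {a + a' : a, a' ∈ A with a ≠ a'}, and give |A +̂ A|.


Restricted sumset: A +̂ A = {a + a' : a ∈ A, a' ∈ A, a ≠ a'}.
Equivalently, take A + A and drop any sum 2a that is achievable ONLY as a + a for a ∈ A (i.e. sums representable only with equal summands).
Enumerate pairs (a, a') with a < a' (symmetric, so each unordered pair gives one sum; this covers all a ≠ a'):
  -4 + -2 = -6
  -4 + -1 = -5
  -4 + 1 = -3
  -4 + 5 = 1
  -4 + 9 = 5
  -2 + -1 = -3
  -2 + 1 = -1
  -2 + 5 = 3
  -2 + 9 = 7
  -1 + 1 = 0
  -1 + 5 = 4
  -1 + 9 = 8
  1 + 5 = 6
  1 + 9 = 10
  5 + 9 = 14
Collected distinct sums: {-6, -5, -3, -1, 0, 1, 3, 4, 5, 6, 7, 8, 10, 14}
|A +̂ A| = 14
(Reference bound: |A +̂ A| ≥ 2|A| - 3 for |A| ≥ 2, with |A| = 6 giving ≥ 9.)

|A +̂ A| = 14


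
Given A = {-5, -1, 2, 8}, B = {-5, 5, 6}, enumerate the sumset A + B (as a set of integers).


A + B = {a + b : a ∈ A, b ∈ B}.
Enumerate all |A|·|B| = 4·3 = 12 pairs (a, b) and collect distinct sums.
a = -5: -5+-5=-10, -5+5=0, -5+6=1
a = -1: -1+-5=-6, -1+5=4, -1+6=5
a = 2: 2+-5=-3, 2+5=7, 2+6=8
a = 8: 8+-5=3, 8+5=13, 8+6=14
Collecting distinct sums: A + B = {-10, -6, -3, 0, 1, 3, 4, 5, 7, 8, 13, 14}
|A + B| = 12

A + B = {-10, -6, -3, 0, 1, 3, 4, 5, 7, 8, 13, 14}


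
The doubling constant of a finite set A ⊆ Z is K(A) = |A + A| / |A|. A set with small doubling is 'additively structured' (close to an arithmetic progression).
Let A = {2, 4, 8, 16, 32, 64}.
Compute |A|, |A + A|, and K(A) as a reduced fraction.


|A| = 6.
Compute A + A by enumerating all 36 pairs.
A + A = {4, 6, 8, 10, 12, 16, 18, 20, 24, 32, 34, 36, 40, 48, 64, 66, 68, 72, 80, 96, 128}, so |A + A| = 21.
K = |A + A| / |A| = 21/6 = 7/2 ≈ 3.5000.
Reference: AP of size 6 gives K = 11/6 ≈ 1.8333; a fully generic set of size 6 gives K ≈ 3.5000.

|A| = 6, |A + A| = 21, K = 21/6 = 7/2.


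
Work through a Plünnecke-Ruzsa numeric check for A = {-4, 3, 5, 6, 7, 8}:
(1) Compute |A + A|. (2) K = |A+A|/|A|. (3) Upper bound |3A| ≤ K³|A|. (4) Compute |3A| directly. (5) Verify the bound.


|A| = 6.
Step 1: Compute A + A by enumerating all 36 pairs.
A + A = {-8, -1, 1, 2, 3, 4, 6, 8, 9, 10, 11, 12, 13, 14, 15, 16}, so |A + A| = 16.
Step 2: Doubling constant K = |A + A|/|A| = 16/6 = 16/6 ≈ 2.6667.
Step 3: Plünnecke-Ruzsa gives |3A| ≤ K³·|A| = (2.6667)³ · 6 ≈ 113.7778.
Step 4: Compute 3A = A + A + A directly by enumerating all triples (a,b,c) ∈ A³; |3A| = 28.
Step 5: Check 28 ≤ 113.7778? Yes ✓.

K = 16/6, Plünnecke-Ruzsa bound K³|A| ≈ 113.7778, |3A| = 28, inequality holds.


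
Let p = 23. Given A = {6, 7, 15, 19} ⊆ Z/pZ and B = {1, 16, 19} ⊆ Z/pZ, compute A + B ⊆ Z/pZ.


Work in Z/23Z: reduce every sum a + b modulo 23.
Enumerate all 12 pairs:
a = 6: 6+1=7, 6+16=22, 6+19=2
a = 7: 7+1=8, 7+16=0, 7+19=3
a = 15: 15+1=16, 15+16=8, 15+19=11
a = 19: 19+1=20, 19+16=12, 19+19=15
Distinct residues collected: {0, 2, 3, 7, 8, 11, 12, 15, 16, 20, 22}
|A + B| = 11 (out of 23 total residues).

A + B = {0, 2, 3, 7, 8, 11, 12, 15, 16, 20, 22}


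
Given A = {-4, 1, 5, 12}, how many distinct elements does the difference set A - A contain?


A - A = {a - a' : a, a' ∈ A}; |A| = 4.
Bounds: 2|A|-1 ≤ |A - A| ≤ |A|² - |A| + 1, i.e. 7 ≤ |A - A| ≤ 13.
Note: 0 ∈ A - A always (from a - a). The set is symmetric: if d ∈ A - A then -d ∈ A - A.
Enumerate nonzero differences d = a - a' with a > a' (then include -d):
Positive differences: {4, 5, 7, 9, 11, 16}
Full difference set: {0} ∪ (positive diffs) ∪ (negative diffs).
|A - A| = 1 + 2·6 = 13 (matches direct enumeration: 13).

|A - A| = 13


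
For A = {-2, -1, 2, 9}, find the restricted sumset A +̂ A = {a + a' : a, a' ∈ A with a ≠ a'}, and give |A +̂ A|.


Restricted sumset: A +̂ A = {a + a' : a ∈ A, a' ∈ A, a ≠ a'}.
Equivalently, take A + A and drop any sum 2a that is achievable ONLY as a + a for a ∈ A (i.e. sums representable only with equal summands).
Enumerate pairs (a, a') with a < a' (symmetric, so each unordered pair gives one sum; this covers all a ≠ a'):
  -2 + -1 = -3
  -2 + 2 = 0
  -2 + 9 = 7
  -1 + 2 = 1
  -1 + 9 = 8
  2 + 9 = 11
Collected distinct sums: {-3, 0, 1, 7, 8, 11}
|A +̂ A| = 6
(Reference bound: |A +̂ A| ≥ 2|A| - 3 for |A| ≥ 2, with |A| = 4 giving ≥ 5.)

|A +̂ A| = 6


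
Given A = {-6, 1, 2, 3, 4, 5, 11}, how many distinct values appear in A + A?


A + A = {a + a' : a, a' ∈ A}; |A| = 7.
General bounds: 2|A| - 1 ≤ |A + A| ≤ |A|(|A|+1)/2, i.e. 13 ≤ |A + A| ≤ 28.
Lower bound 2|A|-1 is attained iff A is an arithmetic progression.
Enumerate sums a + a' for a ≤ a' (symmetric, so this suffices):
a = -6: -6+-6=-12, -6+1=-5, -6+2=-4, -6+3=-3, -6+4=-2, -6+5=-1, -6+11=5
a = 1: 1+1=2, 1+2=3, 1+3=4, 1+4=5, 1+5=6, 1+11=12
a = 2: 2+2=4, 2+3=5, 2+4=6, 2+5=7, 2+11=13
a = 3: 3+3=6, 3+4=7, 3+5=8, 3+11=14
a = 4: 4+4=8, 4+5=9, 4+11=15
a = 5: 5+5=10, 5+11=16
a = 11: 11+11=22
Distinct sums: {-12, -5, -4, -3, -2, -1, 2, 3, 4, 5, 6, 7, 8, 9, 10, 12, 13, 14, 15, 16, 22}
|A + A| = 21

|A + A| = 21


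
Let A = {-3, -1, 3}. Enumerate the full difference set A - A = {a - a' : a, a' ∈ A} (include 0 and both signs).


A - A = {a - a' : a, a' ∈ A}.
Compute a - a' for each ordered pair (a, a'):
a = -3: -3--3=0, -3--1=-2, -3-3=-6
a = -1: -1--3=2, -1--1=0, -1-3=-4
a = 3: 3--3=6, 3--1=4, 3-3=0
Collecting distinct values (and noting 0 appears from a-a):
A - A = {-6, -4, -2, 0, 2, 4, 6}
|A - A| = 7

A - A = {-6, -4, -2, 0, 2, 4, 6}


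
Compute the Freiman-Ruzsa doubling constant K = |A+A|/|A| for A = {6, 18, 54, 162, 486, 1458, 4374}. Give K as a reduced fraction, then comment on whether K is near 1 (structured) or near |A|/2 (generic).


|A| = 7.
Compute A + A by enumerating all 49 pairs.
A + A = {12, 24, 36, 60, 72, 108, 168, 180, 216, 324, 492, 504, 540, 648, 972, 1464, 1476, 1512, 1620, 1944, 2916, 4380, 4392, 4428, 4536, 4860, 5832, 8748}, so |A + A| = 28.
K = |A + A| / |A| = 28/7 = 4/1 ≈ 4.0000.
Reference: AP of size 7 gives K = 13/7 ≈ 1.8571; a fully generic set of size 7 gives K ≈ 4.0000.

|A| = 7, |A + A| = 28, K = 28/7 = 4/1.


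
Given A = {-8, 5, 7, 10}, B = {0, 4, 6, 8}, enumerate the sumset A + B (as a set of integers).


A + B = {a + b : a ∈ A, b ∈ B}.
Enumerate all |A|·|B| = 4·4 = 16 pairs (a, b) and collect distinct sums.
a = -8: -8+0=-8, -8+4=-4, -8+6=-2, -8+8=0
a = 5: 5+0=5, 5+4=9, 5+6=11, 5+8=13
a = 7: 7+0=7, 7+4=11, 7+6=13, 7+8=15
a = 10: 10+0=10, 10+4=14, 10+6=16, 10+8=18
Collecting distinct sums: A + B = {-8, -4, -2, 0, 5, 7, 9, 10, 11, 13, 14, 15, 16, 18}
|A + B| = 14

A + B = {-8, -4, -2, 0, 5, 7, 9, 10, 11, 13, 14, 15, 16, 18}


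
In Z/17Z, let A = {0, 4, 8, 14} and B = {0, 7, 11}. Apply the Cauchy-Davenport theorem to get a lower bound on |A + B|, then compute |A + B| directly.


Cauchy-Davenport: |A + B| ≥ min(p, |A| + |B| - 1) for A, B nonempty in Z/pZ.
|A| = 4, |B| = 3, p = 17.
CD lower bound = min(17, 4 + 3 - 1) = min(17, 6) = 6.
Compute A + B mod 17 directly:
a = 0: 0+0=0, 0+7=7, 0+11=11
a = 4: 4+0=4, 4+7=11, 4+11=15
a = 8: 8+0=8, 8+7=15, 8+11=2
a = 14: 14+0=14, 14+7=4, 14+11=8
A + B = {0, 2, 4, 7, 8, 11, 14, 15}, so |A + B| = 8.
Verify: 8 ≥ 6? Yes ✓.

CD lower bound = 6, actual |A + B| = 8.


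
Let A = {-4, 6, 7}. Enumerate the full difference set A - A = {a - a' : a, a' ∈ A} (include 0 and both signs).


A - A = {a - a' : a, a' ∈ A}.
Compute a - a' for each ordered pair (a, a'):
a = -4: -4--4=0, -4-6=-10, -4-7=-11
a = 6: 6--4=10, 6-6=0, 6-7=-1
a = 7: 7--4=11, 7-6=1, 7-7=0
Collecting distinct values (and noting 0 appears from a-a):
A - A = {-11, -10, -1, 0, 1, 10, 11}
|A - A| = 7

A - A = {-11, -10, -1, 0, 1, 10, 11}


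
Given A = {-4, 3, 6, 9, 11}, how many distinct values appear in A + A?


A + A = {a + a' : a, a' ∈ A}; |A| = 5.
General bounds: 2|A| - 1 ≤ |A + A| ≤ |A|(|A|+1)/2, i.e. 9 ≤ |A + A| ≤ 15.
Lower bound 2|A|-1 is attained iff A is an arithmetic progression.
Enumerate sums a + a' for a ≤ a' (symmetric, so this suffices):
a = -4: -4+-4=-8, -4+3=-1, -4+6=2, -4+9=5, -4+11=7
a = 3: 3+3=6, 3+6=9, 3+9=12, 3+11=14
a = 6: 6+6=12, 6+9=15, 6+11=17
a = 9: 9+9=18, 9+11=20
a = 11: 11+11=22
Distinct sums: {-8, -1, 2, 5, 6, 7, 9, 12, 14, 15, 17, 18, 20, 22}
|A + A| = 14

|A + A| = 14


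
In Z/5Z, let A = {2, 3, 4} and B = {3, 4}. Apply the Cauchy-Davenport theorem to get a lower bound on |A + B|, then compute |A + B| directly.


Cauchy-Davenport: |A + B| ≥ min(p, |A| + |B| - 1) for A, B nonempty in Z/pZ.
|A| = 3, |B| = 2, p = 5.
CD lower bound = min(5, 3 + 2 - 1) = min(5, 4) = 4.
Compute A + B mod 5 directly:
a = 2: 2+3=0, 2+4=1
a = 3: 3+3=1, 3+4=2
a = 4: 4+3=2, 4+4=3
A + B = {0, 1, 2, 3}, so |A + B| = 4.
Verify: 4 ≥ 4? Yes ✓.

CD lower bound = 4, actual |A + B| = 4.


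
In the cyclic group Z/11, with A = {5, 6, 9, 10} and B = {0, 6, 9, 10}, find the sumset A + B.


Work in Z/11Z: reduce every sum a + b modulo 11.
Enumerate all 16 pairs:
a = 5: 5+0=5, 5+6=0, 5+9=3, 5+10=4
a = 6: 6+0=6, 6+6=1, 6+9=4, 6+10=5
a = 9: 9+0=9, 9+6=4, 9+9=7, 9+10=8
a = 10: 10+0=10, 10+6=5, 10+9=8, 10+10=9
Distinct residues collected: {0, 1, 3, 4, 5, 6, 7, 8, 9, 10}
|A + B| = 10 (out of 11 total residues).

A + B = {0, 1, 3, 4, 5, 6, 7, 8, 9, 10}


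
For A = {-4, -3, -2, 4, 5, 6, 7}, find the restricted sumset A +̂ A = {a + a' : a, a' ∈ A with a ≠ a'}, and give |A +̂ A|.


Restricted sumset: A +̂ A = {a + a' : a ∈ A, a' ∈ A, a ≠ a'}.
Equivalently, take A + A and drop any sum 2a that is achievable ONLY as a + a for a ∈ A (i.e. sums representable only with equal summands).
Enumerate pairs (a, a') with a < a' (symmetric, so each unordered pair gives one sum; this covers all a ≠ a'):
  -4 + -3 = -7
  -4 + -2 = -6
  -4 + 4 = 0
  -4 + 5 = 1
  -4 + 6 = 2
  -4 + 7 = 3
  -3 + -2 = -5
  -3 + 4 = 1
  -3 + 5 = 2
  -3 + 6 = 3
  -3 + 7 = 4
  -2 + 4 = 2
  -2 + 5 = 3
  -2 + 6 = 4
  -2 + 7 = 5
  4 + 5 = 9
  4 + 6 = 10
  4 + 7 = 11
  5 + 6 = 11
  5 + 7 = 12
  6 + 7 = 13
Collected distinct sums: {-7, -6, -5, 0, 1, 2, 3, 4, 5, 9, 10, 11, 12, 13}
|A +̂ A| = 14
(Reference bound: |A +̂ A| ≥ 2|A| - 3 for |A| ≥ 2, with |A| = 7 giving ≥ 11.)

|A +̂ A| = 14


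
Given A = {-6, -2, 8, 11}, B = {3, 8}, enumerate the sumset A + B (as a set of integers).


A + B = {a + b : a ∈ A, b ∈ B}.
Enumerate all |A|·|B| = 4·2 = 8 pairs (a, b) and collect distinct sums.
a = -6: -6+3=-3, -6+8=2
a = -2: -2+3=1, -2+8=6
a = 8: 8+3=11, 8+8=16
a = 11: 11+3=14, 11+8=19
Collecting distinct sums: A + B = {-3, 1, 2, 6, 11, 14, 16, 19}
|A + B| = 8

A + B = {-3, 1, 2, 6, 11, 14, 16, 19}


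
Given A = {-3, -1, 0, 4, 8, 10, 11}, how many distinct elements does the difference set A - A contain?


A - A = {a - a' : a, a' ∈ A}; |A| = 7.
Bounds: 2|A|-1 ≤ |A - A| ≤ |A|² - |A| + 1, i.e. 13 ≤ |A - A| ≤ 43.
Note: 0 ∈ A - A always (from a - a). The set is symmetric: if d ∈ A - A then -d ∈ A - A.
Enumerate nonzero differences d = a - a' with a > a' (then include -d):
Positive differences: {1, 2, 3, 4, 5, 6, 7, 8, 9, 10, 11, 12, 13, 14}
Full difference set: {0} ∪ (positive diffs) ∪ (negative diffs).
|A - A| = 1 + 2·14 = 29 (matches direct enumeration: 29).

|A - A| = 29


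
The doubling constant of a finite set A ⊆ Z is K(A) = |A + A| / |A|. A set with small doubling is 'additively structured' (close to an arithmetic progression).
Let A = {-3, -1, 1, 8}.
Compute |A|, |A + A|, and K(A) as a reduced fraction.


|A| = 4.
Compute A + A by enumerating all 16 pairs.
A + A = {-6, -4, -2, 0, 2, 5, 7, 9, 16}, so |A + A| = 9.
K = |A + A| / |A| = 9/4 (already in lowest terms) ≈ 2.2500.
Reference: AP of size 4 gives K = 7/4 ≈ 1.7500; a fully generic set of size 4 gives K ≈ 2.5000.

|A| = 4, |A + A| = 9, K = 9/4.


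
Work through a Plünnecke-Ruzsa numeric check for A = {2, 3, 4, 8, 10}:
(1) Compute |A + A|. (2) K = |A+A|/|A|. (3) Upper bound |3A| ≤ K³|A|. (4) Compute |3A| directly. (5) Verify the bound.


|A| = 5.
Step 1: Compute A + A by enumerating all 25 pairs.
A + A = {4, 5, 6, 7, 8, 10, 11, 12, 13, 14, 16, 18, 20}, so |A + A| = 13.
Step 2: Doubling constant K = |A + A|/|A| = 13/5 = 13/5 ≈ 2.6000.
Step 3: Plünnecke-Ruzsa gives |3A| ≤ K³·|A| = (2.6000)³ · 5 ≈ 87.8800.
Step 4: Compute 3A = A + A + A directly by enumerating all triples (a,b,c) ∈ A³; |3A| = 22.
Step 5: Check 22 ≤ 87.8800? Yes ✓.

K = 13/5, Plünnecke-Ruzsa bound K³|A| ≈ 87.8800, |3A| = 22, inequality holds.


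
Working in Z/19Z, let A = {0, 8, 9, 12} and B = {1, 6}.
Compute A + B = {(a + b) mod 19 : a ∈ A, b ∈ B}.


Work in Z/19Z: reduce every sum a + b modulo 19.
Enumerate all 8 pairs:
a = 0: 0+1=1, 0+6=6
a = 8: 8+1=9, 8+6=14
a = 9: 9+1=10, 9+6=15
a = 12: 12+1=13, 12+6=18
Distinct residues collected: {1, 6, 9, 10, 13, 14, 15, 18}
|A + B| = 8 (out of 19 total residues).

A + B = {1, 6, 9, 10, 13, 14, 15, 18}


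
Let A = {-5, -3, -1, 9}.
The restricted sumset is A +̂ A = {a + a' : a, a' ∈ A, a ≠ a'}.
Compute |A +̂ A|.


Restricted sumset: A +̂ A = {a + a' : a ∈ A, a' ∈ A, a ≠ a'}.
Equivalently, take A + A and drop any sum 2a that is achievable ONLY as a + a for a ∈ A (i.e. sums representable only with equal summands).
Enumerate pairs (a, a') with a < a' (symmetric, so each unordered pair gives one sum; this covers all a ≠ a'):
  -5 + -3 = -8
  -5 + -1 = -6
  -5 + 9 = 4
  -3 + -1 = -4
  -3 + 9 = 6
  -1 + 9 = 8
Collected distinct sums: {-8, -6, -4, 4, 6, 8}
|A +̂ A| = 6
(Reference bound: |A +̂ A| ≥ 2|A| - 3 for |A| ≥ 2, with |A| = 4 giving ≥ 5.)

|A +̂ A| = 6


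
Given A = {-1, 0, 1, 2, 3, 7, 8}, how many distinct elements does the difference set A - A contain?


A - A = {a - a' : a, a' ∈ A}; |A| = 7.
Bounds: 2|A|-1 ≤ |A - A| ≤ |A|² - |A| + 1, i.e. 13 ≤ |A - A| ≤ 43.
Note: 0 ∈ A - A always (from a - a). The set is symmetric: if d ∈ A - A then -d ∈ A - A.
Enumerate nonzero differences d = a - a' with a > a' (then include -d):
Positive differences: {1, 2, 3, 4, 5, 6, 7, 8, 9}
Full difference set: {0} ∪ (positive diffs) ∪ (negative diffs).
|A - A| = 1 + 2·9 = 19 (matches direct enumeration: 19).

|A - A| = 19


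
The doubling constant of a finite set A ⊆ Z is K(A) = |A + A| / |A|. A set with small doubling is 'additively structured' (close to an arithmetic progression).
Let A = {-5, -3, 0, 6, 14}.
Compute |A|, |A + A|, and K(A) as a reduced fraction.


|A| = 5.
Compute A + A by enumerating all 25 pairs.
A + A = {-10, -8, -6, -5, -3, 0, 1, 3, 6, 9, 11, 12, 14, 20, 28}, so |A + A| = 15.
K = |A + A| / |A| = 15/5 = 3/1 ≈ 3.0000.
Reference: AP of size 5 gives K = 9/5 ≈ 1.8000; a fully generic set of size 5 gives K ≈ 3.0000.

|A| = 5, |A + A| = 15, K = 15/5 = 3/1.
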